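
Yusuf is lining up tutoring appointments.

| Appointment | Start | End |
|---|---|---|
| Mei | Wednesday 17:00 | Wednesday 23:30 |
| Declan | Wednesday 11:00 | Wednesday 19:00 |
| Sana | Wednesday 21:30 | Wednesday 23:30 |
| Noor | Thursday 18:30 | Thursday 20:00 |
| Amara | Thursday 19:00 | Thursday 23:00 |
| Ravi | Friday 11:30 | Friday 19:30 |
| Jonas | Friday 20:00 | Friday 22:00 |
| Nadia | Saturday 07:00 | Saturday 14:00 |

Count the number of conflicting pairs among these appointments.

3

Sorted by start: Declan, Mei, Sana, Noor, Amara, Ravi, Jonas, Nadia.
Mei starts before Declan ends → Declan and Mei overlap.
Sana starts after Declan ends — done with Declan.
Sana starts before Mei ends → Mei and Sana overlap.
Noor starts after Mei ends — done with Mei.
Noor starts after Sana ends — done with Sana.
Amara starts before Noor ends → Noor and Amara overlap.
Ravi starts after Noor ends — done with Noor.
Ravi starts after Amara ends — done with Amara.
Jonas starts after Ravi ends — done with Ravi.
Nadia starts after Jonas ends.
Overlapping pairs: Amara & Noor, Declan & Mei, Mei & Sana — 3 in total.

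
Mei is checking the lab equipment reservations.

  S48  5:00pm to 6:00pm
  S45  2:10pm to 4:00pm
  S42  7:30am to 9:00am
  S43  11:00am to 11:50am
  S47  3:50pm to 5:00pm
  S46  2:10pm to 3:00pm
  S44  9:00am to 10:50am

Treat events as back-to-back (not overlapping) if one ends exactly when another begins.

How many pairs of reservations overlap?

Sorted by start: S42, S44, S43, S45, S46, S47, S48.
S44 starts exactly when S42 ends (back-to-back, no overlap), so S42 has no further overlaps.
S43 starts after S44 ends, so S44 has no further overlaps.
S45 starts after S43 ends, so S43 has no further overlaps.
S46 starts before S45 ends → S45 and S46 overlap.
S47 starts before S45 ends → S45 and S47 overlap.
S48 starts after S45 ends.
S47 starts after S46 ends, so S46 has no further overlaps.
S48 starts exactly when S47 ends (back-to-back, no overlap).
Overlapping pairs: S45 & S46, S45 & S47 — 2 in total.

2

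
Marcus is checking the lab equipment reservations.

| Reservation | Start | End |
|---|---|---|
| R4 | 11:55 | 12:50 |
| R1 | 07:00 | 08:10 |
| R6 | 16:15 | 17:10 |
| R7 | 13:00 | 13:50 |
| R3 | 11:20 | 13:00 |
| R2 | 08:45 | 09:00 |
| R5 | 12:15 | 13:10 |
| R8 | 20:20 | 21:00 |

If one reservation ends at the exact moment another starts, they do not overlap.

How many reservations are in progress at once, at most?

3

Sort all start/end points and keep a running count:
07:00 start R1 → 1
08:10 end R1 → 0
08:45 start R2 → 1
09:00 end R2 → 0
11:20 start R3 → 1
11:55 start R4 → 2
12:15 start R5 → 3
12:50 end R4 → 2
13:00 end R3 → 1
13:00 start R7 → 2
13:10 end R5 → 1
13:50 end R7 → 0
16:15 start R6 → 1
17:10 end R6 → 0
20:20 start R8 → 1
21:00 end R8 → 0
Peak is 3, at 12:15 (R3, R4, R5).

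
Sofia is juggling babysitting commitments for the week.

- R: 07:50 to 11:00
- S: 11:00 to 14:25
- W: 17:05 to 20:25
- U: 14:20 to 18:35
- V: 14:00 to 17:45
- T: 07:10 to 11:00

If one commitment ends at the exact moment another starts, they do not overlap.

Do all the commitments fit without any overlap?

Sorted by start: T, R, S, V, U, W.
R starts before T ends → T and R overlap.
That's a conflict, so the schedule is not conflict-free.

No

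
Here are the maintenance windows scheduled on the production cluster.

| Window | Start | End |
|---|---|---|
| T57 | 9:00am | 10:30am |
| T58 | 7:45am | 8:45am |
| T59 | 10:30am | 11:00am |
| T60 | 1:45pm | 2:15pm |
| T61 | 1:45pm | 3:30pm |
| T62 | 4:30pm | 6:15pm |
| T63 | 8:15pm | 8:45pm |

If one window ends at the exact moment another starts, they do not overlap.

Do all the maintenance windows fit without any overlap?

Two intervals overlap when each starts before the other ends.
Sorted by start: T58, T57, T59, T60, T61, T62, T63.
T57 starts after T58 ends; T58 is clear from here.
T59 starts exactly when T57 ends (back-to-back, no overlap); T57 is clear from here.
T60 starts after T59 ends; T59 is clear from here.
T61 starts before T60 ends → T60 and T61 overlap.
That's a conflict, so the schedule is not conflict-free.

No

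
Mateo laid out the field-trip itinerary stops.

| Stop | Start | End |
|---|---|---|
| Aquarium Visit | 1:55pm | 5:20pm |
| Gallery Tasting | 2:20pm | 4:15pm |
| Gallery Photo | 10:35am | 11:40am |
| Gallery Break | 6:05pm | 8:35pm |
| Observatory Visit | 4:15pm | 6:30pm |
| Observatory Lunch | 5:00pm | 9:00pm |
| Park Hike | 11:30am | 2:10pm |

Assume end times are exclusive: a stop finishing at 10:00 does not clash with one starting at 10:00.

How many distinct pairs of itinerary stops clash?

Sorted by start: Gallery Photo, Park Hike, Aquarium Visit, Gallery Tasting, Observatory Visit, Observatory Lunch, Gallery Break.
Park Hike starts before Gallery Photo ends → Gallery Photo and Park Hike overlap.
Aquarium Visit starts after Gallery Photo ends; Gallery Photo is clear from here.
Aquarium Visit starts before Park Hike ends → Park Hike and Aquarium Visit overlap.
Gallery Tasting starts after Park Hike ends; Park Hike is clear from here.
Gallery Tasting starts before Aquarium Visit ends → Aquarium Visit and Gallery Tasting overlap.
Observatory Visit starts before Aquarium Visit ends → Aquarium Visit and Observatory Visit overlap.
Observatory Lunch starts before Aquarium Visit ends → Aquarium Visit and Observatory Lunch overlap.
Gallery Break starts after Aquarium Visit ends.
Observatory Visit starts exactly when Gallery Tasting ends (back-to-back, no overlap); Gallery Tasting is clear from here.
Observatory Lunch starts before Observatory Visit ends → Observatory Visit and Observatory Lunch overlap.
Gallery Break starts before Observatory Visit ends → Observatory Visit and Gallery Break overlap.
Gallery Break starts before Observatory Lunch ends → Observatory Lunch and Gallery Break overlap.
Overlapping pairs: Aquarium Visit & Gallery Tasting, Aquarium Visit & Observatory Lunch, Aquarium Visit & Observatory Visit, Aquarium Visit & Park Hike, Gallery Break & Observatory Lunch, Gallery Break & Observatory Visit, Gallery Photo & Park Hike, Observatory Lunch & Observatory Visit — 8 in total.

8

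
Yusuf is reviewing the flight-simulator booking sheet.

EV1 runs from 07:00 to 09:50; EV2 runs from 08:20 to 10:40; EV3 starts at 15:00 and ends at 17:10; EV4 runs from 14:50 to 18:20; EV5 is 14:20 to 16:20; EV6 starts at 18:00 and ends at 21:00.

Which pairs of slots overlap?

EV1 & EV2, EV3 & EV4, EV3 & EV5, EV4 & EV5, EV4 & EV6

Check each pair: they overlap iff neither finishes before the other starts.
Sorted by start: EV1, EV2, EV5, EV4, EV3, EV6.
EV2 starts before EV1 ends → EV1 and EV2 overlap.
EV5 starts after EV1 ends, so nothing later overlaps EV1 either.
EV5 starts after EV2 ends, so nothing later overlaps EV2 either.
EV4 starts before EV5 ends → EV5 and EV4 overlap.
EV3 starts before EV5 ends → EV5 and EV3 overlap.
EV6 starts after EV5 ends.
EV3 starts before EV4 ends → EV4 and EV3 overlap.
EV6 starts before EV4 ends → EV4 and EV6 overlap.
EV6 starts after EV3 ends.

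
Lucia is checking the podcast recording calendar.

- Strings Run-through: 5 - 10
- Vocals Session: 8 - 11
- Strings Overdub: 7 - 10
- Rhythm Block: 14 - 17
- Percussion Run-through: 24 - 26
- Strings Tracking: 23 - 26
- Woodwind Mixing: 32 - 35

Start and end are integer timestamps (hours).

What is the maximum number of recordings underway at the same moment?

Sort all start/end points and keep a running count:
5 start Strings Run-through → 1
7 start Strings Overdub → 2
8 start Vocals Session → 3
10 end Strings Overdub → 2
10 end Strings Run-through → 1
11 end Vocals Session → 0
14 start Rhythm Block → 1
17 end Rhythm Block → 0
23 start Strings Tracking → 1
24 start Percussion Run-through → 2
26 end Percussion Run-through → 1
26 end Strings Tracking → 0
32 start Woodwind Mixing → 1
35 end Woodwind Mixing → 0
Peak is 3, at 8 (Strings Overdub, Strings Run-through, Vocals Session).

3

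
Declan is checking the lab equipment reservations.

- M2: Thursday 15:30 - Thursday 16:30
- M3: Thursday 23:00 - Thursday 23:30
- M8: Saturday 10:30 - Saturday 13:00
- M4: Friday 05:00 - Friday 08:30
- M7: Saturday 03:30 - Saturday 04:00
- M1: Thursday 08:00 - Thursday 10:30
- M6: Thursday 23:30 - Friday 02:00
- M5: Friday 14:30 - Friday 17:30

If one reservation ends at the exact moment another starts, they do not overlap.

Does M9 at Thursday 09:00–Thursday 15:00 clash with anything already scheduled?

Yes — it overlaps M1

M1: starts Thursday 08:00 before M9 ends Thursday 15:00, and ends Thursday 10:30 after M9 starts Thursday 09:00 → overlap.
M2: starts Thursday 15:30 at or after M9 ends Thursday 15:00 → clear.
M3: starts Thursday 23:00 at or after M9 ends Thursday 15:00 → clear.
M6: starts Thursday 23:30 at or after M9 ends Thursday 15:00 → clear.
M4: starts Friday 05:00 at or after M9 ends Thursday 15:00 → clear.
M5: starts Friday 14:30 at or after M9 ends Thursday 15:00 → clear.
M7: starts Saturday 03:30 at or after M9 ends Thursday 15:00 → clear.
M8: starts Saturday 10:30 at or after M9 ends Thursday 15:00 → clear.
M9 overlaps M1.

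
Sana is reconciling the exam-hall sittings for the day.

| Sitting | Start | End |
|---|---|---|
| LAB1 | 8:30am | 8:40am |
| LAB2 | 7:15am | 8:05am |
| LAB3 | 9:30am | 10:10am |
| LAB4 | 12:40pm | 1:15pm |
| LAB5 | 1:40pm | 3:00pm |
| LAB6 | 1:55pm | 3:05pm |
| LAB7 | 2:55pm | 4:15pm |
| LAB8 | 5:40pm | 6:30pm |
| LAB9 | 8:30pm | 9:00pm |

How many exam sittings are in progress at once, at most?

3

Sweep the timeline, counting +1 at each start and −1 at each end (ends before starts at a tie):
7:15am start LAB2 → 1
8:05am end LAB2 → 0
8:30am start LAB1 → 1
8:40am end LAB1 → 0
9:30am start LAB3 → 1
10:10am end LAB3 → 0
12:40pm start LAB4 → 1
1:15pm end LAB4 → 0
1:40pm start LAB5 → 1
1:55pm start LAB6 → 2
2:55pm start LAB7 → 3
3:00pm end LAB5 → 2
3:05pm end LAB6 → 1
4:15pm end LAB7 → 0
5:40pm start LAB8 → 1
6:30pm end LAB8 → 0
8:30pm start LAB9 → 1
9:00pm end LAB9 → 0
Peak is 3, at 2:55pm (LAB5, LAB6, LAB7).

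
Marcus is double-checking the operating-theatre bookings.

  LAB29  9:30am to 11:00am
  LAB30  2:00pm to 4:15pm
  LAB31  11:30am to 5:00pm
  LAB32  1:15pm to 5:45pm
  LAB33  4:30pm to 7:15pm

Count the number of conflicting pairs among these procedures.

5

Check each pair: they overlap iff neither finishes before the other starts.
Sorted by start: LAB29, LAB31, LAB32, LAB30, LAB33.
LAB31 starts after LAB29 ends, so LAB29 has no further overlaps.
LAB32 starts before LAB31 ends → LAB31 and LAB32 overlap.
LAB30 starts before LAB31 ends → LAB31 and LAB30 overlap.
LAB33 starts before LAB31 ends → LAB31 and LAB33 overlap.
LAB30 starts before LAB32 ends → LAB32 and LAB30 overlap.
LAB33 starts before LAB32 ends → LAB32 and LAB33 overlap.
LAB33 starts after LAB30 ends.
Overlapping pairs: LAB30 & LAB31, LAB30 & LAB32, LAB31 & LAB32, LAB31 & LAB33, LAB32 & LAB33 — 5 in total.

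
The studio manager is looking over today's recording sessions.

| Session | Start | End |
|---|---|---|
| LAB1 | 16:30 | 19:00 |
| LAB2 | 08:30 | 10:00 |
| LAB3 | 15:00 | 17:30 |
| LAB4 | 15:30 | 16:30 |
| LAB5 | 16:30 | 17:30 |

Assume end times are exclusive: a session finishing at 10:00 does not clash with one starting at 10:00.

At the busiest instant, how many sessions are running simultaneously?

Walk through starts and ends in time order (an end at T is processed before a start at T):
08:30 start LAB2 → 1
10:00 end LAB2 → 0
15:00 start LAB3 → 1
15:30 start LAB4 → 2
16:30 end LAB4 → 1
16:30 start LAB1 → 2
16:30 start LAB5 → 3
17:30 end LAB3 → 2
17:30 end LAB5 → 1
19:00 end LAB1 → 0
Peak is 3, at 16:30 (LAB1, LAB3, LAB5).

3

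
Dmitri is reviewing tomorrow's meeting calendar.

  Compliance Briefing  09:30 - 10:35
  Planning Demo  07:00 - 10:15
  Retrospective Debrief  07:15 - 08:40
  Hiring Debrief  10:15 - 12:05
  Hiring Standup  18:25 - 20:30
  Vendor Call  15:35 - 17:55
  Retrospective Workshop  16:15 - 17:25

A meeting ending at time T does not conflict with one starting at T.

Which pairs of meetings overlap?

Compliance Briefing & Hiring Debrief, Compliance Briefing & Planning Demo, Planning Demo & Retrospective Debrief, Retrospective Workshop & Vendor Call

Sorted by start: Planning Demo, Retrospective Debrief, Compliance Briefing, Hiring Debrief, Vendor Call, Retrospective Workshop, Hiring Standup.
Retrospective Debrief starts before Planning Demo ends → Planning Demo and Retrospective Debrief overlap.
Compliance Briefing starts before Planning Demo ends → Planning Demo and Compliance Briefing overlap.
Hiring Debrief starts exactly when Planning Demo ends (back-to-back, no overlap) — done with Planning Demo.
Compliance Briefing starts after Retrospective Debrief ends — done with Retrospective Debrief.
Hiring Debrief starts before Compliance Briefing ends → Compliance Briefing and Hiring Debrief overlap.
Vendor Call starts after Compliance Briefing ends — done with Compliance Briefing.
Vendor Call starts after Hiring Debrief ends — done with Hiring Debrief.
Retrospective Workshop starts before Vendor Call ends → Vendor Call and Retrospective Workshop overlap.
Hiring Standup starts after Vendor Call ends.
Hiring Standup starts after Retrospective Workshop ends.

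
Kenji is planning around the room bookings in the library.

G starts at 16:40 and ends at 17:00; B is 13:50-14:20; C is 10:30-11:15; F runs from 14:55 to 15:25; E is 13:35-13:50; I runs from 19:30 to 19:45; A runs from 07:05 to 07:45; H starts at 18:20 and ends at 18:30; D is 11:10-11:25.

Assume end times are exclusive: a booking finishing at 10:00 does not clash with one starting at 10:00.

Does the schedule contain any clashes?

Sorted by start: A, C, D, E, B, F, G, H, I.
C starts after A ends; A is clear from here.
D starts before C ends → C and D overlap.
That's a conflict, so the schedule is not conflict-free.

Yes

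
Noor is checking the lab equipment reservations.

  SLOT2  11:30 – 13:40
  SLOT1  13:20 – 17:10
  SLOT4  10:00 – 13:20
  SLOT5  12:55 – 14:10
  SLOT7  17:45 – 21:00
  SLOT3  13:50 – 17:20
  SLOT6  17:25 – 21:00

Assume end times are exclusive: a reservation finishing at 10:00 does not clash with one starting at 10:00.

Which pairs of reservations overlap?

Sorted by start: SLOT4, SLOT2, SLOT5, SLOT1, SLOT3, SLOT6, SLOT7.
SLOT2 starts before SLOT4 ends → SLOT4 and SLOT2 overlap.
SLOT5 starts before SLOT4 ends → SLOT4 and SLOT5 overlap.
SLOT1 starts exactly when SLOT4 ends (back-to-back, no overlap); SLOT4 is clear from here.
SLOT5 starts before SLOT2 ends → SLOT2 and SLOT5 overlap.
SLOT1 starts before SLOT2 ends → SLOT2 and SLOT1 overlap.
SLOT3 starts after SLOT2 ends; SLOT2 is clear from here.
SLOT1 starts before SLOT5 ends → SLOT5 and SLOT1 overlap.
SLOT3 starts before SLOT5 ends → SLOT5 and SLOT3 overlap.
SLOT6 starts after SLOT5 ends; SLOT5 is clear from here.
SLOT3 starts before SLOT1 ends → SLOT1 and SLOT3 overlap.
SLOT6 starts after SLOT1 ends; SLOT1 is clear from here.
SLOT6 starts after SLOT3 ends; SLOT3 is clear from here.
SLOT7 starts before SLOT6 ends → SLOT6 and SLOT7 overlap.

SLOT1 & SLOT2, SLOT1 & SLOT3, SLOT1 & SLOT5, SLOT2 & SLOT4, SLOT2 & SLOT5, SLOT3 & SLOT5, SLOT4 & SLOT5, SLOT6 & SLOT7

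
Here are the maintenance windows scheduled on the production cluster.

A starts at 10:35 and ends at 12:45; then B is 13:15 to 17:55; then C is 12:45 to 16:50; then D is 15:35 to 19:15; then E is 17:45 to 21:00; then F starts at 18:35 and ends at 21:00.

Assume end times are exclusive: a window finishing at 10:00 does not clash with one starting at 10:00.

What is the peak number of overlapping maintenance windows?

3

Walk through starts and ends in time order (an end at T is processed before a start at T):
10:35 start A → 1
12:45 end A → 0
12:45 start C → 1
13:15 start B → 2
15:35 start D → 3
16:50 end C → 2
17:45 start E → 3
17:55 end B → 2
18:35 start F → 3
19:15 end D → 2
21:00 end E → 1
21:00 end F → 0
Peak is 3, at 15:35 (B, C, D).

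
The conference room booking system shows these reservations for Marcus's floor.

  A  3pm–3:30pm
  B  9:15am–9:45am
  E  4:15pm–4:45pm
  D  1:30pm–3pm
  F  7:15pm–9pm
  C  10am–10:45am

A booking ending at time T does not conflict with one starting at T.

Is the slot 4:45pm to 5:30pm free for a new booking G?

B: ends 9:45am at or before G starts 4:45pm → clear.
C: ends 10:45am at or before G starts 4:45pm → clear.
D: ends 3pm at or before G starts 4:45pm → clear.
A: ends 3:30pm at or before G starts 4:45pm → clear.
E: ends 4:45pm at or before G starts 4:45pm → clear.
F: starts 7:15pm at or after G ends 5:30pm → clear.

Yes — the slot is free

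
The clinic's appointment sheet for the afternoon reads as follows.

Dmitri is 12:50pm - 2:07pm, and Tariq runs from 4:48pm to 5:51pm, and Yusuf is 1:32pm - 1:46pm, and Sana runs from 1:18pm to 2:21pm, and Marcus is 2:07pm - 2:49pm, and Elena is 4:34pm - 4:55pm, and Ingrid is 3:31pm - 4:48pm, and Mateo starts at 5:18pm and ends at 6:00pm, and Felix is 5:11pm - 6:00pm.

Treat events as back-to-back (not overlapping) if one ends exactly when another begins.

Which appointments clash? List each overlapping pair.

Check each pair: they overlap iff neither finishes before the other starts.
Sorted by start: Dmitri, Sana, Yusuf, Marcus, Ingrid, Elena, Tariq, Felix, Mateo.
Sana starts before Dmitri ends → Dmitri and Sana overlap.
Yusuf starts before Dmitri ends → Dmitri and Yusuf overlap.
Marcus starts exactly when Dmitri ends (back-to-back, no overlap) — done with Dmitri.
Yusuf starts before Sana ends → Sana and Yusuf overlap.
Marcus starts before Sana ends → Sana and Marcus overlap.
Ingrid starts after Sana ends — done with Sana.
Marcus starts after Yusuf ends — done with Yusuf.
Ingrid starts after Marcus ends — done with Marcus.
Elena starts before Ingrid ends → Ingrid and Elena overlap.
Tariq starts exactly when Ingrid ends (back-to-back, no overlap) — done with Ingrid.
Tariq starts before Elena ends → Elena and Tariq overlap.
Felix starts after Elena ends — done with Elena.
Felix starts before Tariq ends → Tariq and Felix overlap.
Mateo starts before Tariq ends → Tariq and Mateo overlap.
Mateo starts before Felix ends → Felix and Mateo overlap.

Dmitri & Sana, Dmitri & Yusuf, Elena & Ingrid, Elena & Tariq, Felix & Mateo, Felix & Tariq, Marcus & Sana, Mateo & Tariq, Sana & Yusuf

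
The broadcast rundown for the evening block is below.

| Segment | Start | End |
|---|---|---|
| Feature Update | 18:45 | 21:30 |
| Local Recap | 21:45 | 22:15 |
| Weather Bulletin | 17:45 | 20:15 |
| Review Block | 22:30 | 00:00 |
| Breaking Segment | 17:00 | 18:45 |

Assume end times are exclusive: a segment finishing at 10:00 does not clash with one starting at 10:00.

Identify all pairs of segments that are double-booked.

Breaking Segment & Weather Bulletin, Feature Update & Weather Bulletin

Two intervals overlap when each starts before the other ends.
Sorted by start: Breaking Segment, Weather Bulletin, Feature Update, Local Recap, Review Block.
Weather Bulletin starts before Breaking Segment ends → Breaking Segment and Weather Bulletin overlap.
Feature Update starts exactly when Breaking Segment ends (back-to-back, no overlap); Breaking Segment is clear from here.
Feature Update starts before Weather Bulletin ends → Weather Bulletin and Feature Update overlap.
Local Recap starts after Weather Bulletin ends; Weather Bulletin is clear from here.
Local Recap starts after Feature Update ends; Feature Update is clear from here.
Review Block starts after Local Recap ends.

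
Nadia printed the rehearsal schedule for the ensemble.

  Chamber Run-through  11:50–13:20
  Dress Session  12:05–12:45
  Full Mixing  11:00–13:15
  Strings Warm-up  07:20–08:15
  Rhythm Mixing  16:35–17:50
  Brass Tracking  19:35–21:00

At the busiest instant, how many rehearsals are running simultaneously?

Sort all start/end points and keep a running count:
07:20 start Strings Warm-up → 1
08:15 end Strings Warm-up → 0
11:00 start Full Mixing → 1
11:50 start Chamber Run-through → 2
12:05 start Dress Session → 3
12:45 end Dress Session → 2
13:15 end Full Mixing → 1
13:20 end Chamber Run-through → 0
16:35 start Rhythm Mixing → 1
17:50 end Rhythm Mixing → 0
19:35 start Brass Tracking → 1
21:00 end Brass Tracking → 0
Peak is 3, at 12:05 (Chamber Run-through, Dress Session, Full Mixing).

3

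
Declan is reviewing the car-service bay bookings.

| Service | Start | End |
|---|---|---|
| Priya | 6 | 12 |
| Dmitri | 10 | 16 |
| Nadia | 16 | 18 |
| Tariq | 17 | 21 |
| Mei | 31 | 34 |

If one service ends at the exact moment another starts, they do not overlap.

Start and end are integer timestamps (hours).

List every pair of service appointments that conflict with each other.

Dmitri & Priya, Nadia & Tariq

Check each pair: they overlap iff neither finishes before the other starts.
Sorted by start: Priya, Dmitri, Nadia, Tariq, Mei.
Dmitri starts before Priya ends → Priya and Dmitri overlap.
Nadia starts after Priya ends; Priya is clear from here.
Nadia starts exactly when Dmitri ends (back-to-back, no overlap); Dmitri is clear from here.
Tariq starts before Nadia ends → Nadia and Tariq overlap.
Mei starts after Nadia ends.
Mei starts after Tariq ends.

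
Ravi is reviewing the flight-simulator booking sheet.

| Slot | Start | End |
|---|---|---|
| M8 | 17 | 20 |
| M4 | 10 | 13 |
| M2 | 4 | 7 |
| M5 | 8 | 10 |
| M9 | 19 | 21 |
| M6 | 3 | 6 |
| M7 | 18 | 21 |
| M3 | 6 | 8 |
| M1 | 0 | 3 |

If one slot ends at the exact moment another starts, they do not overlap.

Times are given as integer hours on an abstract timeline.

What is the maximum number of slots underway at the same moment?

Sweep the timeline, counting +1 at each start and −1 at each end (ends before starts at a tie):
0 start M1 → 1
3 end M1 → 0
3 start M6 → 1
4 start M2 → 2
6 end M6 → 1
6 start M3 → 2
7 end M2 → 1
8 end M3 → 0
8 start M5 → 1
10 end M5 → 0
10 start M4 → 1
13 end M4 → 0
17 start M8 → 1
18 start M7 → 2
19 start M9 → 3
20 end M8 → 2
21 end M7 → 1
21 end M9 → 0
Peak is 3, at 19 (M7, M8, M9).

3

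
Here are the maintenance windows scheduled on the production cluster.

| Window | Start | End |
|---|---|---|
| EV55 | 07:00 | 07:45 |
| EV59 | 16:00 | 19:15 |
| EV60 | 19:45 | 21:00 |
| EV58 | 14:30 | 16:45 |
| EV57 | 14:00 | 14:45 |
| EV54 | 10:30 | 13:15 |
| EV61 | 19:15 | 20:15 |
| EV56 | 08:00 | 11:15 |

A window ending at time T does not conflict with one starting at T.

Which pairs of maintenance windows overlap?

EV54 & EV56, EV57 & EV58, EV58 & EV59, EV60 & EV61

Sorted by start: EV55, EV56, EV54, EV57, EV58, EV59, EV61, EV60.
EV56 starts after EV55 ends — done with EV55.
EV54 starts before EV56 ends → EV56 and EV54 overlap.
EV57 starts after EV56 ends — done with EV56.
EV57 starts after EV54 ends — done with EV54.
EV58 starts before EV57 ends → EV57 and EV58 overlap.
EV59 starts after EV57 ends — done with EV57.
EV59 starts before EV58 ends → EV58 and EV59 overlap.
EV61 starts after EV58 ends — done with EV58.
EV61 starts exactly when EV59 ends (back-to-back, no overlap) — done with EV59.
EV60 starts before EV61 ends → EV61 and EV60 overlap.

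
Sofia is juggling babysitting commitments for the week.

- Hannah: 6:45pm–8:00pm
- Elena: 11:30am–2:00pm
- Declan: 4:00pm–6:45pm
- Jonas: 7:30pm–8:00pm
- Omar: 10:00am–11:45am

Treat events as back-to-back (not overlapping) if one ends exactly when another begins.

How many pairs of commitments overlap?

Sorted by start: Omar, Elena, Declan, Hannah, Jonas.
Elena starts before Omar ends → Omar and Elena overlap.
Declan starts after Omar ends; Omar is clear from here.
Declan starts after Elena ends; Elena is clear from here.
Hannah starts exactly when Declan ends (back-to-back, no overlap); Declan is clear from here.
Jonas starts before Hannah ends → Hannah and Jonas overlap.
Overlapping pairs: Elena & Omar, Hannah & Jonas — 2 in total.

2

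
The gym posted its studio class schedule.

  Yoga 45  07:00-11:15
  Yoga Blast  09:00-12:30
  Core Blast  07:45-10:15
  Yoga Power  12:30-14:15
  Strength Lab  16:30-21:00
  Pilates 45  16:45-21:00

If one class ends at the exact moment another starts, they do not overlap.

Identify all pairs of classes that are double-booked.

Core Blast & Yoga 45, Core Blast & Yoga Blast, Pilates 45 & Strength Lab, Yoga 45 & Yoga Blast

Check each pair: they overlap iff neither finishes before the other starts.
Sorted by start: Yoga 45, Core Blast, Yoga Blast, Yoga Power, Strength Lab, Pilates 45.
Core Blast starts before Yoga 45 ends → Yoga 45 and Core Blast overlap.
Yoga Blast starts before Yoga 45 ends → Yoga 45 and Yoga Blast overlap.
Yoga Power starts after Yoga 45 ends, so Yoga 45 has no further overlaps.
Yoga Blast starts before Core Blast ends → Core Blast and Yoga Blast overlap.
Yoga Power starts after Core Blast ends, so Core Blast has no further overlaps.
Yoga Power starts exactly when Yoga Blast ends (back-to-back, no overlap), so Yoga Blast has no further overlaps.
Strength Lab starts after Yoga Power ends, so Yoga Power has no further overlaps.
Pilates 45 starts before Strength Lab ends → Strength Lab and Pilates 45 overlap.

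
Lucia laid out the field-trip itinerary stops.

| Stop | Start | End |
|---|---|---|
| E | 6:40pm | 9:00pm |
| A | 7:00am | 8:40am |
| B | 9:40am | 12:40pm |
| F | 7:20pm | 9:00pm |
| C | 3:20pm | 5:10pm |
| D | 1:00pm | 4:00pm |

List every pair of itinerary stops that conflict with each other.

C & D, E & F

Sorted by start: A, B, D, C, E, F.
B starts after A ends; A is clear from here.
D starts after B ends; B is clear from here.
C starts before D ends → D and C overlap.
E starts after D ends; D is clear from here.
E starts after C ends; C is clear from here.
F starts before E ends → E and F overlap.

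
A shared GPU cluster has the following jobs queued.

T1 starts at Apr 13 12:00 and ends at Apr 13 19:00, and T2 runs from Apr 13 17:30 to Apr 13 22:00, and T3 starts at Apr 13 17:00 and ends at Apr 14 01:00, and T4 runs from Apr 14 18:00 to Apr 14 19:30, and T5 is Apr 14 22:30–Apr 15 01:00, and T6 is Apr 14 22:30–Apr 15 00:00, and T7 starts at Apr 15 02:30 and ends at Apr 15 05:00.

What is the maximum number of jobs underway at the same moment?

3

Walk through starts and ends in time order (an end at T is processed before a start at T):
Apr 13 12:00 start T1 → 1
Apr 13 17:00 start T3 → 2
Apr 13 17:30 start T2 → 3
Apr 13 19:00 end T1 → 2
Apr 13 22:00 end T2 → 1
Apr 14 01:00 end T3 → 0
Apr 14 18:00 start T4 → 1
Apr 14 19:30 end T4 → 0
Apr 14 22:30 start T5 → 1
Apr 14 22:30 start T6 → 2
Apr 15 00:00 end T6 → 1
Apr 15 01:00 end T5 → 0
Apr 15 02:30 start T7 → 1
Apr 15 05:00 end T7 → 0
Peak is 3, at Apr 13 17:30 (T1, T2, T3).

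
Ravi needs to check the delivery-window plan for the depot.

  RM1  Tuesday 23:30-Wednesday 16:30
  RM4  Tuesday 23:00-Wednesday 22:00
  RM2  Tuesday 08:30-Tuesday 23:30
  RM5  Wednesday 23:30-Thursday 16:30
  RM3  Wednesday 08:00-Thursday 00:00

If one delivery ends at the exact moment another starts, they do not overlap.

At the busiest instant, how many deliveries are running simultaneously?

3

Sort all start/end points and keep a running count:
Tuesday 08:30 start RM2 → 1
Tuesday 23:00 start RM4 → 2
Tuesday 23:30 end RM2 → 1
Tuesday 23:30 start RM1 → 2
Wednesday 08:00 start RM3 → 3
Wednesday 16:30 end RM1 → 2
Wednesday 22:00 end RM4 → 1
Wednesday 23:30 start RM5 → 2
Thursday 00:00 end RM3 → 1
Thursday 16:30 end RM5 → 0
Peak is 3, at Wednesday 08:00 (RM1, RM3, RM4).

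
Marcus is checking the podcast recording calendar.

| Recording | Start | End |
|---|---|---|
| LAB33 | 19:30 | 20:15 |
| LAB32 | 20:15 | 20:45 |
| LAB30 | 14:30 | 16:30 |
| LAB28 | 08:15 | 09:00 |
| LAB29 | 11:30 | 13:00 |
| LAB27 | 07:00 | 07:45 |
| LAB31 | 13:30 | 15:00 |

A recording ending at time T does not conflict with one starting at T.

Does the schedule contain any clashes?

Sorted by start: LAB27, LAB28, LAB29, LAB31, LAB30, LAB33, LAB32.
LAB28 starts after LAB27 ends, so nothing later overlaps LAB27 either.
LAB29 starts after LAB28 ends, so nothing later overlaps LAB28 either.
LAB31 starts after LAB29 ends, so nothing later overlaps LAB29 either.
LAB30 starts before LAB31 ends → LAB31 and LAB30 overlap.
That's a conflict, so the schedule is not conflict-free.

Yes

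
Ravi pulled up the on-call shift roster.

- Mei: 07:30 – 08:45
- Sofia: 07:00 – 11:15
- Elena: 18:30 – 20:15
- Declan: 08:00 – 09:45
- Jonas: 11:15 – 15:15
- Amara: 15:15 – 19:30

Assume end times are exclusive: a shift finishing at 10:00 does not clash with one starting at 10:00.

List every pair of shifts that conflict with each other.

Sorted by start: Sofia, Mei, Declan, Jonas, Amara, Elena.
Mei starts before Sofia ends → Sofia and Mei overlap.
Declan starts before Sofia ends → Sofia and Declan overlap.
Jonas starts exactly when Sofia ends (back-to-back, no overlap); Sofia is clear from here.
Declan starts before Mei ends → Mei and Declan overlap.
Jonas starts after Mei ends; Mei is clear from here.
Jonas starts after Declan ends; Declan is clear from here.
Amara starts exactly when Jonas ends (back-to-back, no overlap); Jonas is clear from here.
Elena starts before Amara ends → Amara and Elena overlap.

Amara & Elena, Declan & Mei, Declan & Sofia, Mei & Sofia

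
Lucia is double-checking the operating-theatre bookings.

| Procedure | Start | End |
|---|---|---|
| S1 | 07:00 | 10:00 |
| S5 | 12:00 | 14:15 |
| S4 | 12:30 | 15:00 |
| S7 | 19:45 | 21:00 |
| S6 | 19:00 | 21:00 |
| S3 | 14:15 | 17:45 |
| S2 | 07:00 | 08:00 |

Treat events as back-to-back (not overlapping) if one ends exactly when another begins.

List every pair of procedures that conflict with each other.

Check each pair: they overlap iff neither finishes before the other starts.
Sorted by start: S1, S2, S5, S4, S3, S6, S7.
S2 starts before S1 ends → S1 and S2 overlap.
S5 starts after S1 ends; S1 is clear from here.
S5 starts after S2 ends; S2 is clear from here.
S4 starts before S5 ends → S5 and S4 overlap.
S3 starts exactly when S5 ends (back-to-back, no overlap); S5 is clear from here.
S3 starts before S4 ends → S4 and S3 overlap.
S6 starts after S4 ends; S4 is clear from here.
S6 starts after S3 ends; S3 is clear from here.
S7 starts before S6 ends → S6 and S7 overlap.

S1 & S2, S3 & S4, S4 & S5, S6 & S7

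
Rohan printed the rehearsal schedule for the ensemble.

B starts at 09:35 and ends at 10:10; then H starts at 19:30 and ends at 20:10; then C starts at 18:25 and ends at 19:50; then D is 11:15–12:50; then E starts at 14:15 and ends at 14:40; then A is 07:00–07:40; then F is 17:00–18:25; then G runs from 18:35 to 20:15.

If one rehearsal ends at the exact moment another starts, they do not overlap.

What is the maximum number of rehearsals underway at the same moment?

Sweep the timeline, counting +1 at each start and −1 at each end (ends before starts at a tie):
07:00 start A → 1
07:40 end A → 0
09:35 start B → 1
10:10 end B → 0
11:15 start D → 1
12:50 end D → 0
14:15 start E → 1
14:40 end E → 0
17:00 start F → 1
18:25 end F → 0
18:25 start C → 1
18:35 start G → 2
19:30 start H → 3
19:50 end C → 2
20:10 end H → 1
20:15 end G → 0
Peak is 3, at 19:30 (C, G, H).

3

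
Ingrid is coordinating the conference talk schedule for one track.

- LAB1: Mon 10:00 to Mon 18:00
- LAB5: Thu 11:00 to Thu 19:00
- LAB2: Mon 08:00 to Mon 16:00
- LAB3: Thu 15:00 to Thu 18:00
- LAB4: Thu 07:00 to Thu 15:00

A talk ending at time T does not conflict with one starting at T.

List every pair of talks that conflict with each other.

Two intervals overlap when each starts before the other ends.
Sorted by start: LAB2, LAB1, LAB4, LAB5, LAB3.
LAB1 starts before LAB2 ends → LAB2 and LAB1 overlap.
LAB4 starts after LAB2 ends, so nothing later overlaps LAB2 either.
LAB4 starts after LAB1 ends, so nothing later overlaps LAB1 either.
LAB5 starts before LAB4 ends → LAB4 and LAB5 overlap.
LAB3 starts exactly when LAB4 ends (back-to-back, no overlap).
LAB3 starts before LAB5 ends → LAB5 and LAB3 overlap.

LAB1 & LAB2, LAB3 & LAB5, LAB4 & LAB5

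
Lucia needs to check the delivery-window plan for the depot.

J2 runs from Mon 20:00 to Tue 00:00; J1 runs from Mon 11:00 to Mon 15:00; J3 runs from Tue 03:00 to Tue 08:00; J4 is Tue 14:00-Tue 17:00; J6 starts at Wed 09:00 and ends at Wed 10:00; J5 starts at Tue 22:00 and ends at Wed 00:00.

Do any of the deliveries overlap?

Two intervals overlap when each starts before the other ends.
Sorted by start: J1, J2, J3, J4, J5, J6.
J2 starts after J1 ends; J1 is clear from here.
J3 starts after J2 ends; J2 is clear from here.
J4 starts after J3 ends; J3 is clear from here.
J5 starts after J4 ends; J4 is clear from here.
J6 starts after J5 ends.
Every pair is clear; the schedule has no overlaps.

No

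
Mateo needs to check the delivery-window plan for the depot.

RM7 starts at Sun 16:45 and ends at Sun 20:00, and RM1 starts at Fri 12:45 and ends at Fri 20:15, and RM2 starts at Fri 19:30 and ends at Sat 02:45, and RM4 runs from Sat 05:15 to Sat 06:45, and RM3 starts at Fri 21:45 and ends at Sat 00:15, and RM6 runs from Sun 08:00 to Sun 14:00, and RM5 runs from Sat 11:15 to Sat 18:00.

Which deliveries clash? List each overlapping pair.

RM1 & RM2, RM2 & RM3

Sorted by start: RM1, RM2, RM3, RM4, RM5, RM6, RM7.
RM2 starts before RM1 ends → RM1 and RM2 overlap.
RM3 starts after RM1 ends, so RM1 has no further overlaps.
RM3 starts before RM2 ends → RM2 and RM3 overlap.
RM4 starts after RM2 ends, so RM2 has no further overlaps.
RM4 starts after RM3 ends, so RM3 has no further overlaps.
RM5 starts after RM4 ends, so RM4 has no further overlaps.
RM6 starts after RM5 ends, so RM5 has no further overlaps.
RM7 starts after RM6 ends.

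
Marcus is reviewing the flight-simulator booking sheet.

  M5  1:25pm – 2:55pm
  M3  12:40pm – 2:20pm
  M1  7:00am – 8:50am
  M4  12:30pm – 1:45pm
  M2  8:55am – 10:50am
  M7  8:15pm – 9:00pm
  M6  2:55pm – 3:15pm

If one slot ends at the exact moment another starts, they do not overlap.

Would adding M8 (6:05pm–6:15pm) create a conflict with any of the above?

No — it doesn't clash with anything

M1: ends 8:50am at or before M8 starts 6:05pm → clear.
M2: ends 10:50am at or before M8 starts 6:05pm → clear.
M4: ends 1:45pm at or before M8 starts 6:05pm → clear.
M3: ends 2:20pm at or before M8 starts 6:05pm → clear.
M5: ends 2:55pm at or before M8 starts 6:05pm → clear.
M6: ends 3:15pm at or before M8 starts 6:05pm → clear.
M7: starts 8:15pm at or after M8 ends 6:15pm → clear.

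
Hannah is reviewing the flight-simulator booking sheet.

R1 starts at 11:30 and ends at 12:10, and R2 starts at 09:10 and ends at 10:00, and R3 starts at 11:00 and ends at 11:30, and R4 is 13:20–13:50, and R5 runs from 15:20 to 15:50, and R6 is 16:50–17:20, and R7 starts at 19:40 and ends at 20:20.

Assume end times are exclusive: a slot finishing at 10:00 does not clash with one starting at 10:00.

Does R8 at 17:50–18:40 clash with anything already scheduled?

No — it doesn't clash with anything

R2: ends 10:00 at or before R8 starts 17:50 → clear.
R3: ends 11:30 at or before R8 starts 17:50 → clear.
R1: ends 12:10 at or before R8 starts 17:50 → clear.
R4: ends 13:50 at or before R8 starts 17:50 → clear.
R5: ends 15:50 at or before R8 starts 17:50 → clear.
R6: ends 17:20 at or before R8 starts 17:50 → clear.
R7: starts 19:40 at or after R8 ends 18:40 → clear.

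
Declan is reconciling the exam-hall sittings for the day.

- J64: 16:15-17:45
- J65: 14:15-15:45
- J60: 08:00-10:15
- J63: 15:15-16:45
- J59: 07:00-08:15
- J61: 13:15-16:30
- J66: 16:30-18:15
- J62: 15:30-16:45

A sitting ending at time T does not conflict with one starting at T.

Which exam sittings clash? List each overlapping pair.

Sorted by start: J59, J60, J61, J65, J63, J62, J64, J66.
J60 starts before J59 ends → J59 and J60 overlap.
J61 starts after J59 ends; J59 is clear from here.
J61 starts after J60 ends; J60 is clear from here.
J65 starts before J61 ends → J61 and J65 overlap.
J63 starts before J61 ends → J61 and J63 overlap.
J62 starts before J61 ends → J61 and J62 overlap.
J64 starts before J61 ends → J61 and J64 overlap.
J66 starts exactly when J61 ends (back-to-back, no overlap).
J63 starts before J65 ends → J65 and J63 overlap.
J62 starts before J65 ends → J65 and J62 overlap.
J64 starts after J65 ends; J65 is clear from here.
J62 starts before J63 ends → J63 and J62 overlap.
J64 starts before J63 ends → J63 and J64 overlap.
J66 starts before J63 ends → J63 and J66 overlap.
J64 starts before J62 ends → J62 and J64 overlap.
J66 starts before J62 ends → J62 and J66 overlap.
J66 starts before J64 ends → J64 and J66 overlap.

J59 & J60, J61 & J62, J61 & J63, J61 & J64, J61 & J65, J62 & J63, J62 & J64, J62 & J65, J62 & J66, J63 & J64, J63 & J65, J63 & J66, J64 & J66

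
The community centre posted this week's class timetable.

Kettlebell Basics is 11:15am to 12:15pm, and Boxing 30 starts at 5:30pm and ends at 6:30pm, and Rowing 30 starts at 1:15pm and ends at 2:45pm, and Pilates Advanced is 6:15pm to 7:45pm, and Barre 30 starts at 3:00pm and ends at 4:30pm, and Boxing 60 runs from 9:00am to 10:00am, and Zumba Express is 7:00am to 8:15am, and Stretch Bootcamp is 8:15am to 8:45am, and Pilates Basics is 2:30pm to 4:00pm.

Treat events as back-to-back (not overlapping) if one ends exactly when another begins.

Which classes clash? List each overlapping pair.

Barre 30 & Pilates Basics, Boxing 30 & Pilates Advanced, Pilates Basics & Rowing 30

Sorted by start: Zumba Express, Stretch Bootcamp, Boxing 60, Kettlebell Basics, Rowing 30, Pilates Basics, Barre 30, Boxing 30, Pilates Advanced.
Stretch Bootcamp starts exactly when Zumba Express ends (back-to-back, no overlap); Zumba Express is clear from here.
Boxing 60 starts after Stretch Bootcamp ends; Stretch Bootcamp is clear from here.
Kettlebell Basics starts after Boxing 60 ends; Boxing 60 is clear from here.
Rowing 30 starts after Kettlebell Basics ends; Kettlebell Basics is clear from here.
Pilates Basics starts before Rowing 30 ends → Rowing 30 and Pilates Basics overlap.
Barre 30 starts after Rowing 30 ends; Rowing 30 is clear from here.
Barre 30 starts before Pilates Basics ends → Pilates Basics and Barre 30 overlap.
Boxing 30 starts after Pilates Basics ends; Pilates Basics is clear from here.
Boxing 30 starts after Barre 30 ends; Barre 30 is clear from here.
Pilates Advanced starts before Boxing 30 ends → Boxing 30 and Pilates Advanced overlap.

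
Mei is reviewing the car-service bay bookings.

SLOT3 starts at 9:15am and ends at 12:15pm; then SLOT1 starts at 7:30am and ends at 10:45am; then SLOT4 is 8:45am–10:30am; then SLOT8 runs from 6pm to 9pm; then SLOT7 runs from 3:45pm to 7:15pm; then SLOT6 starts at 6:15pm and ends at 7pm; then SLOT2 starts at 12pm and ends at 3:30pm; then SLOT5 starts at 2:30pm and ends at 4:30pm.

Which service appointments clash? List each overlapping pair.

SLOT1 & SLOT3, SLOT1 & SLOT4, SLOT2 & SLOT3, SLOT2 & SLOT5, SLOT3 & SLOT4, SLOT5 & SLOT7, SLOT6 & SLOT7, SLOT6 & SLOT8, SLOT7 & SLOT8

Check each pair: they overlap iff neither finishes before the other starts.
Sorted by start: SLOT1, SLOT4, SLOT3, SLOT2, SLOT5, SLOT7, SLOT8, SLOT6.
SLOT4 starts before SLOT1 ends → SLOT1 and SLOT4 overlap.
SLOT3 starts before SLOT1 ends → SLOT1 and SLOT3 overlap.
SLOT2 starts after SLOT1 ends, so nothing later overlaps SLOT1 either.
SLOT3 starts before SLOT4 ends → SLOT4 and SLOT3 overlap.
SLOT2 starts after SLOT4 ends, so nothing later overlaps SLOT4 either.
SLOT2 starts before SLOT3 ends → SLOT3 and SLOT2 overlap.
SLOT5 starts after SLOT3 ends, so nothing later overlaps SLOT3 either.
SLOT5 starts before SLOT2 ends → SLOT2 and SLOT5 overlap.
SLOT7 starts after SLOT2 ends, so nothing later overlaps SLOT2 either.
SLOT7 starts before SLOT5 ends → SLOT5 and SLOT7 overlap.
SLOT8 starts after SLOT5 ends, so nothing later overlaps SLOT5 either.
SLOT8 starts before SLOT7 ends → SLOT7 and SLOT8 overlap.
SLOT6 starts before SLOT7 ends → SLOT7 and SLOT6 overlap.
SLOT6 starts before SLOT8 ends → SLOT8 and SLOT6 overlap.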